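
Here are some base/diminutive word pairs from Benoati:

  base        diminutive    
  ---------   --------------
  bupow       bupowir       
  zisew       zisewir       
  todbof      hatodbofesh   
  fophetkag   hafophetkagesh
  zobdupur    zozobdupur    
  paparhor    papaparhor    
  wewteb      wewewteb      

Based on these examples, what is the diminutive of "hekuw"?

"hekuw" ends in -w. The stems ending in -w (bupow → bupowir, zisew → zisewir) add -ir.
The other patterns: stems ending in -f or -g add ha- … -esh around the stem; stems ending in -b or -r repeat the first consonant+vowel as a prefix.
So hekuw → hekuwir.

hekuwir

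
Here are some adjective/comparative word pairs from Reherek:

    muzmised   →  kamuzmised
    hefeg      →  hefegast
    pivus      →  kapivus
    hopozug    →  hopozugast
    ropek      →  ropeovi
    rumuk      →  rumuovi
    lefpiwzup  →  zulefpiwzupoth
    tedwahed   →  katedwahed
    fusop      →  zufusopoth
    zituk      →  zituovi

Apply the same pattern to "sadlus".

kasadlus

ropek and hefeg both have last vowel 'e' yet inflect differently (ropeovi, hefegast), so the last vowel is not what conditions the rule; the final letter is.
"sadlus" ends in -s. The one such stem in the data (pivus → kapivus) adds the prefix ka-, so the same rule applies.
So sadlus → kasadlus.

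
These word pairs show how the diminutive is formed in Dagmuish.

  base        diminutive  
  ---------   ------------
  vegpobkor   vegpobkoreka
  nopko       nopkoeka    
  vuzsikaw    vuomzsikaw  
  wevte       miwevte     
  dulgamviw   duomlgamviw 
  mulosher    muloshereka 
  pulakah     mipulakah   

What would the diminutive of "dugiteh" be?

midugiteh

"dugiteh" ends in -h. The one such stem in the data (pulakah → mipulakah) adds the prefix mi-, so the same rule applies.
The other patterns: stems ending in -o or -r add -eka; stems ending in -w insert -om- after the first vowel.
So dugiteh → midugiteh.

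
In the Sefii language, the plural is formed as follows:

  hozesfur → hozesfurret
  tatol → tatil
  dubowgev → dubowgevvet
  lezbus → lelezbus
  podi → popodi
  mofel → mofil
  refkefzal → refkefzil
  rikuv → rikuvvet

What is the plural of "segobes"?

mofel and dubowgev both have last vowel 'e' yet inflect differently (mofil, dubowgevvet), so the last vowel is not what conditions the rule; the final letter is.
"segobes" ends in -s. The one such stem in the data (lezbus → lelezbus) repeats the first consonant+vowel as a prefix (as does podi), so the same rule applies.
The other patterns: stems ending in -l change the last vowel to 'i'; stems ending in -r or -v double the final consonant and add -et.
So segobes → sesegobes.

sesegobes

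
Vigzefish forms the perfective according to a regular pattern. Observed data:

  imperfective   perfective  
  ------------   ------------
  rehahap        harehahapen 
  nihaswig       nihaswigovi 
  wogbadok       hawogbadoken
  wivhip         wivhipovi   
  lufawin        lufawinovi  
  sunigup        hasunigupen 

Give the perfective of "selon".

haselonen

"selon" has last vowel 'o'. The one such stem in the data (wogbadok → hawogbadoken) adds ha- … -en around the stem, so the same rule applies.
So selon → haselonen.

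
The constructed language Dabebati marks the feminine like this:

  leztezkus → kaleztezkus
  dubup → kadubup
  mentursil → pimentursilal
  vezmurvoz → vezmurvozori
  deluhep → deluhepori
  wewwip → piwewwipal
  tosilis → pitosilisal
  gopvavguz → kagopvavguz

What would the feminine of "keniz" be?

pikenizal

dubup and wewwip both end in -p yet inflect differently (kadubup, piwewwipal), so the final letter is not what conditions the rule; the last vowel is.
"keniz" has last vowel 'i'. The stems whose last vowel is 'i' (mentursil → pimentursilal, wewwip → piwewwipal, tosilis → pitosilisal) add pi- … -al around the stem.
So keniz → pikenizal.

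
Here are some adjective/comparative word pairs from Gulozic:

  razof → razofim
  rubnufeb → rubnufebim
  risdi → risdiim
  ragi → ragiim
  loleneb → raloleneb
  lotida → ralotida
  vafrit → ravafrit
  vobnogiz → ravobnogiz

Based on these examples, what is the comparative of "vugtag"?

ravugtag

rubnufeb and loleneb both end in -b yet inflect differently (rubnufebim, raloleneb), so the final letter is not what conditions the rule; the first letter is.
"vugtag" begins with v-. The stems beginning with v- (vafrit → ravafrit, vobnogiz → ravobnogiz) add the prefix ra-.
So vugtag → ravugtag.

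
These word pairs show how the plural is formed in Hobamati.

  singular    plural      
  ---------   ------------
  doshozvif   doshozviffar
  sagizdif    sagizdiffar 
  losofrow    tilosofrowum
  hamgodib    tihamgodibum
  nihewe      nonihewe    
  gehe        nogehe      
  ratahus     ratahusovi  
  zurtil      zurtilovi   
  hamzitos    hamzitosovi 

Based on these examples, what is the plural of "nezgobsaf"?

"nezgobsaf" ends in -f. The stems ending in -f (doshozvif → doshozviffar, sagizdif → sagizdiffar) double the final consonant and add -ar.
So nezgobsaf → nezgobsaffar.

nezgobsaffar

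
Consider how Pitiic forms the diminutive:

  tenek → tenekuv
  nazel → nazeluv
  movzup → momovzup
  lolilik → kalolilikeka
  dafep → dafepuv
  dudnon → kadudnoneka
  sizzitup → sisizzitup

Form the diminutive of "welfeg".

welfeguv

tenek and lolilik both end in -k yet inflect differently (tenekuv, kalolilikeka), so the final letter is not what conditions the rule; the last vowel is.
"welfeg" has last vowel 'e'. The stems whose last vowel is 'e' (tenek → tenekuv, dafep → dafepuv, nazel → nazeluv) add -uv.
The other patterns: stems whose last vowel is 'i' or 'o' add ka- … -eka around the stem; stems whose last vowel is 'u' repeat the first consonant+vowel as a prefix.
So welfeg → welfeguv.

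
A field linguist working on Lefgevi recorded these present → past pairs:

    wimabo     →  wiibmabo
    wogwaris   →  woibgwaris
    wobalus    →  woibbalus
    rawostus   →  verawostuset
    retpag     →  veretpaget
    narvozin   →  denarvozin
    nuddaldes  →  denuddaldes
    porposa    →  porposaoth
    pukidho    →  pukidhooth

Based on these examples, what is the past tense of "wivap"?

wiibvap

wogwaris and rawostus both end in -s yet inflect differently (woibgwaris, verawostuset), so the final letter is not what conditions the rule; the first letter is.
"wivap" begins with w-. The stems beginning with w- (wimabo → wiibmabo, wogwaris → woibgwaris, wobalus → woibbalus) insert -ib- after the first vowel.
So wivap → wiibvap.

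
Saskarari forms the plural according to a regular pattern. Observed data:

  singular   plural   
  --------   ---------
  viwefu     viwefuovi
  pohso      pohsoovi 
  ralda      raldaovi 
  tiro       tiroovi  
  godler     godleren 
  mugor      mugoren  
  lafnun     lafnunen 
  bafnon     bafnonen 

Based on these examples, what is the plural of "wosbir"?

wosbiren

"wosbir" ends in a consonant. The stems ending in a consonant (godler → godleren, mugor → mugoren, lafnun → lafnunen) add -en.
So wosbir → wosbiren.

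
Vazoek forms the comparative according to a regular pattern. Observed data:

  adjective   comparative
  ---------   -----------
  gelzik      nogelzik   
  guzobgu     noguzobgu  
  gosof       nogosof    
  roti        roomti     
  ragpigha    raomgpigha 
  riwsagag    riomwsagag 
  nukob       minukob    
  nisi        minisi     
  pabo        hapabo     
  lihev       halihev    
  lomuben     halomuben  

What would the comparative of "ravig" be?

raomvig

"ravig" begins with r-. The stems beginning with r- (roti → roomti, ragpigha → raomgpigha, riwsagag → riomwsagag) insert -om- after the first vowel.
The other patterns: stems beginning with g- add the prefix no-; stems beginning with n- add the prefix mi-; stems beginning with l- or p- add the prefix ha-.
So ravig → raomvig.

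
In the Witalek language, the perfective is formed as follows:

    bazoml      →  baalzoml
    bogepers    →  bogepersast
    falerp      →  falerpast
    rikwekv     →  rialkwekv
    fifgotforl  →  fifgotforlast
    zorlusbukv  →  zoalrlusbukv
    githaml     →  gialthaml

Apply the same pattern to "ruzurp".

"ruzurp" has second-to-last letter 'r'. The stems whose second-to-last letter is 'r' (falerp → falerpast, bogepers → bogepersast, fifgotforl → fifgotforlast) add -ast.
So ruzurp → ruzurpast.

ruzurpast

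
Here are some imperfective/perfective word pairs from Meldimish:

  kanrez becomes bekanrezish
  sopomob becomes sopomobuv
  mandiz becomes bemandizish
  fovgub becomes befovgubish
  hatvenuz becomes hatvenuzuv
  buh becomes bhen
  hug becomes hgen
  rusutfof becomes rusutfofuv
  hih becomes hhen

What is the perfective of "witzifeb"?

"witzifeb" has 3 vowels. The stems with 3 vowels (hatvenuz → hatvenuzuv, rusutfof → rusutfofuv, sopomob → sopomobuv) add -uv.
The other patterns: stems with 1 vowel delete the last vowel and add -en; stems with 2 vowels add be- … -ish around the stem.
So witzifeb → witzifebuv.

witzifebuv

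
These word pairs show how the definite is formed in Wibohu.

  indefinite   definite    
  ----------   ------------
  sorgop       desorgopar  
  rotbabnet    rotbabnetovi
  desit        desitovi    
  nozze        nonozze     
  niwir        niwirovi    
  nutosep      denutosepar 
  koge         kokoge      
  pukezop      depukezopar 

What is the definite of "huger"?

hugerovi

nutosep and koge both have last vowel 'e' yet inflect differently (denutosepar, kokoge), so the last vowel is not what conditions the rule; the final letter is.
"huger" ends in -r. The one such stem in the data (niwir → niwirovi) adds -ovi, so the same rule applies.
The other patterns: stems ending in -p add de- … -ar around the stem; stems ending in -e repeat the first consonant+vowel as a prefix.
So huger → hugerovi.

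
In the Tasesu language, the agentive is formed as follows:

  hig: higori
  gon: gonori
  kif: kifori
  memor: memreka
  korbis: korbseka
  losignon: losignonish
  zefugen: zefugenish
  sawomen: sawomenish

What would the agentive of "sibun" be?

"sibun" has 2 vowels. The stems with 2 vowels (memor → memreka, korbis → korbseka) delete the last vowel and add -eka.
The other patterns: stems with 1 vowel add -ori; stems with 3 vowels add -ish.
So sibun → sibneka.

sibneka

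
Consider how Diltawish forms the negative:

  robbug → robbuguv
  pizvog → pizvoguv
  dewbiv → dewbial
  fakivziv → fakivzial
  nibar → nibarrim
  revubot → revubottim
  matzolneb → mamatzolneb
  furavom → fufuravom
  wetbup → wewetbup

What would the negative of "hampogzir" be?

hampogzirrim

pizvog and revubot both have last vowel 'o' yet inflect differently (pizvoguv, revubottim), so the last vowel is not what conditions the rule; the final letter is.
"hampogzir" ends in -r. The one such stem in the data (nibar → nibarrim) doubles the final consonant and adds -im (as does revubot), so the same rule applies.
So hampogzir → hampogzirrim.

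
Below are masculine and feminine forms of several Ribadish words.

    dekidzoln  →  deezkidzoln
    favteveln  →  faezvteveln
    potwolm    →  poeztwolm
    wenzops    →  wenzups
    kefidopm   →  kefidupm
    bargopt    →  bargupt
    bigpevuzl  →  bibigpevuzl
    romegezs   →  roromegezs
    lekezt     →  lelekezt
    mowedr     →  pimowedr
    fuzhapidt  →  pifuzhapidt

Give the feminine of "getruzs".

potwolm and kefidopm both end in -m yet inflect differently (poeztwolm, kefidupm), so the final letter is not what conditions the rule; the second-to-last letter is.
"getruzs" has second-to-last letter 'z'. The stems whose second-to-last letter is 'z' (bigpevuzl → bibigpevuzl, romegezs → roromegezs, lekezt → lelekezt) repeat the first consonant+vowel as a prefix.
So getruzs → gegetruzs.

gegetruzs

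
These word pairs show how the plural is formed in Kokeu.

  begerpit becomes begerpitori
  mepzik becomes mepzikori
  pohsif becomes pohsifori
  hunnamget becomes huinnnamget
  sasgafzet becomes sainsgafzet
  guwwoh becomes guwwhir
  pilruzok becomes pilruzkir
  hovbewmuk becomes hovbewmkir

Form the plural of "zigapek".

begerpit and hunnamget both end in -t yet inflect differently (begerpitori, huinnnamget), so the final letter is not what conditions the rule; the last vowel is.
"zigapek" has last vowel 'e'. The stems whose last vowel is 'e' (hunnamget → huinnnamget, sasgafzet → sainsgafzet) insert -in- after the first vowel.
The other patterns: stems whose last vowel is 'i' add -ori; stems whose last vowel is 'o' or 'u' delete the last vowel and add -ir.
So zigapek → ziingapek.

ziingapek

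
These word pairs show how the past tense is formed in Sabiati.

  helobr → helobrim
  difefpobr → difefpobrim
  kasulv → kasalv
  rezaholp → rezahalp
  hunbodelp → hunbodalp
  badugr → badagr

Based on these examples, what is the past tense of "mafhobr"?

mafhobrim

"mafhobr" has second-to-last letter 'b'. The stems whose second-to-last letter is 'b' (helobr → helobrim, difefpobr → difefpobrim) add -im.
So mafhobr → mafhobrim.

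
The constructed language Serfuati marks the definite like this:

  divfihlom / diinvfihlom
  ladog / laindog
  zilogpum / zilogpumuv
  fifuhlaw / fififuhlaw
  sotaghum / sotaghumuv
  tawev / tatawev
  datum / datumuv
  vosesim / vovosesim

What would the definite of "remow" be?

reinmow

"remow" has last vowel 'o'. The stems whose last vowel is 'o' (divfihlom → diinvfihlom, ladog → laindog) insert -in- after the first vowel.
So remow → reinmow.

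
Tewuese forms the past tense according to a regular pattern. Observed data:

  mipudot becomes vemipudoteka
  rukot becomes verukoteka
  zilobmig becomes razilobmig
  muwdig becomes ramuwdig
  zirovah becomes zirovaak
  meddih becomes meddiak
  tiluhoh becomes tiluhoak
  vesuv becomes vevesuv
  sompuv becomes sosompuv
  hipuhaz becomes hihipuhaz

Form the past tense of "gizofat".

zilobmig and meddih both have last vowel 'i' yet inflect differently (razilobmig, meddiak), so the last vowel is not what conditions the rule; the final letter is.
"gizofat" ends in -t. The stems ending in -t (mipudot → vemipudoteka, rukot → verukoteka) add ve- … -eka around the stem.
So gizofat → vegizofateka.

vegizofateka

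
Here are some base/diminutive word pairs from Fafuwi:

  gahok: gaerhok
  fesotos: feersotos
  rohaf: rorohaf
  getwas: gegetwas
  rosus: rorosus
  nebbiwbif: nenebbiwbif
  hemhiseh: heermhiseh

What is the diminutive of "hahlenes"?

fesotos and rosus both end in -s yet inflect differently (feersotos, rorosus), so the final letter is not what conditions the rule; the last vowel is.
"hahlenes" has last vowel 'e'. The one such stem in the data (hemhiseh → heermhiseh) inserts -er- after the first vowel (as do fesotos, gahok), so the same rule applies.
So hahlenes → haerhlenes.

haerhlenes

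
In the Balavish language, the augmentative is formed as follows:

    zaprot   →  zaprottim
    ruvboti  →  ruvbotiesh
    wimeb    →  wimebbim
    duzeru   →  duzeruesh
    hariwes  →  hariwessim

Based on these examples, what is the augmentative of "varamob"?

varamobbim

hariwes and duzeru both have 3 vowels yet inflect differently (hariwessim, duzeruesh), so the number of vowels is not what conditions the rule; whether the stem ends in a vowel or a consonant is.
"varamob" ends in a consonant. The stems ending in a consonant (hariwes → hariwessim, zaprot → zaprottim, wimeb → wimebbim) double the final consonant and add -im.
The other pattern: stems ending in a vowel add -esh.
So varamob → varamobbim.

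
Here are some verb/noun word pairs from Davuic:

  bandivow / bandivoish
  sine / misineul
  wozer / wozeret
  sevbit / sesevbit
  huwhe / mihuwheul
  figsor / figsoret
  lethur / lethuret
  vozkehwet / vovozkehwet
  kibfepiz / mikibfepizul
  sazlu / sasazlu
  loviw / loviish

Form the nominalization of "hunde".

"hunde" ends in -e. The stems ending in -e (huwhe → mihuwheul, sine → misineul) add mi- … -ul around the stem.
The other patterns: stems ending in -r add -et; stems ending in -w drop the final letter and add -ish; stems ending in -t or -u repeat the first consonant+vowel as a prefix.
So hunde → mihundeul.

mihundeul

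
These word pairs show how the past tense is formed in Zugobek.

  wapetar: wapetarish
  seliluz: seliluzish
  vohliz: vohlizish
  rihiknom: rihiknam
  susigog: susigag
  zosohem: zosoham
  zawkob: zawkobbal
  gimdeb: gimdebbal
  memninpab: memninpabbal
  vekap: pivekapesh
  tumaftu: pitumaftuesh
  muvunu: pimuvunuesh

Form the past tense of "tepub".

tepubbal

rihiknom and zawkob both have last vowel 'o' yet inflect differently (rihiknam, zawkobbal), so the last vowel is not what conditions the rule; the final letter is.
"tepub" ends in -b. The stems ending in -b (zawkob → zawkobbal, gimdeb → gimdebbal, memninpab → memninpabbal) double the final consonant and add -al.
So tepub → tepubbal.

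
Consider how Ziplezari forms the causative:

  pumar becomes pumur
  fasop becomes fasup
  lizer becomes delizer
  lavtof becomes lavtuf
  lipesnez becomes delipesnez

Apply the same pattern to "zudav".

zuduv

"zudav" has last vowel 'a'. The one such stem in the data (pumar → pumur) changes the last vowel to 'u' (as do lavtof, fasop), so the same rule applies.
So zudav → zuduv.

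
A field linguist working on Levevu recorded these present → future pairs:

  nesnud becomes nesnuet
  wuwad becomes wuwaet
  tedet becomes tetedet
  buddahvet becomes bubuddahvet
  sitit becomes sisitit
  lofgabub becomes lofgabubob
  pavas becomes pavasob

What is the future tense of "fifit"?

nesnud and lofgabub both have last vowel 'u' yet inflect differently (nesnuet, lofgabubob), so the last vowel is not what conditions the rule; the final letter is.
"fifit" ends in -t. The stems ending in -t (tedet → tetedet, buddahvet → bubuddahvet, sitit → sisitit) repeat the first consonant+vowel as a prefix.
The other patterns: stems ending in -d drop the final letter and add -et; stems ending in -b or -s add -ob.
So fifit → fififit.

fififit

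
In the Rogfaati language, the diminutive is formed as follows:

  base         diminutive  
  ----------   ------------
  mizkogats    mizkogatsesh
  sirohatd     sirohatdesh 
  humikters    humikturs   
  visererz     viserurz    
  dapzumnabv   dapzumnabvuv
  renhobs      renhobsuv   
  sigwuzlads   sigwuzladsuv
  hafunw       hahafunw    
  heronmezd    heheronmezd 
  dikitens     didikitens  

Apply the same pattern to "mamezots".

mamezotsesh

mizkogats and humikters both end in -s yet inflect differently (mizkogatsesh, humikturs), so the final letter is not what conditions the rule; the second-to-last letter is.
"mamezots" has second-to-last letter 't'. The stems whose second-to-last letter is 't' (mizkogats → mizkogatsesh, sirohatd → sirohatdesh) add -esh.
The other patterns: stems whose second-to-last letter is 'r' change the last vowel to 'u'; stems whose second-to-last letter is 'b' or 'd' add -uv; stems whose second-to-last letter is 'n' or 'z' repeat the first consonant+vowel as a prefix.
So mamezots → mamezotsesh.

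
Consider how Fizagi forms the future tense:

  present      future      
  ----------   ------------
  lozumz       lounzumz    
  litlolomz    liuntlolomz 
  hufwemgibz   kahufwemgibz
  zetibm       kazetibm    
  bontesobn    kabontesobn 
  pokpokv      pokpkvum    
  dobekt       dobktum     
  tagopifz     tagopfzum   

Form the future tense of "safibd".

kasafibd

"safibd" has second-to-last letter 'b'. The stems whose second-to-last letter is 'b' (hufwemgibz → kahufwemgibz, zetibm → kazetibm, bontesobn → kabontesobn) add the prefix ka-.
So safibd → kasafibd.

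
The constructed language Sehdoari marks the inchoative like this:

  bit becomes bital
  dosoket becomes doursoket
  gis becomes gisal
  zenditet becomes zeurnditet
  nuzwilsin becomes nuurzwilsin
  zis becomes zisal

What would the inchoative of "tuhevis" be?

"tuhevis" has 3 vowels. The stems with 3 vowels (zenditet → zeurnditet, dosoket → doursoket, nuzwilsin → nuurzwilsin) insert -ur- after the first vowel.
So tuhevis → tuurhevis.

tuurhevis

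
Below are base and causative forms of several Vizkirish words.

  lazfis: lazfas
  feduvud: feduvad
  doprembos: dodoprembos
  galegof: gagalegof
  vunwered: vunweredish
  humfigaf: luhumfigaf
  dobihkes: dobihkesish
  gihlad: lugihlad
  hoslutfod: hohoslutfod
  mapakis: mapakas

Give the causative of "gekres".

gekresish

gihlad and hoslutfod both end in -d yet inflect differently (lugihlad, hohoslutfod), so the final letter is not what conditions the rule; the last vowel is.
"gekres" has last vowel 'e'. The stems whose last vowel is 'e' (vunwered → vunweredish, dobihkes → dobihkesish) add -ish.
The other patterns: stems whose last vowel is 'a' add the prefix lu-; stems whose last vowel is 'o' repeat the first consonant+vowel as a prefix; stems whose last vowel is 'i' or 'u' change the last vowel to 'a'.
So gekres → gekresish.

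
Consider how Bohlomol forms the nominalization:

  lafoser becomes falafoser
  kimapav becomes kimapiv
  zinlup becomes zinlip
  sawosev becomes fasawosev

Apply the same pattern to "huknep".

fahuknep

"huknep" has last vowel 'e'. The stems whose last vowel is 'e' (lafoser → falafoser, sawosev → fasawosev) add the prefix fa-.
The other pattern: stems whose last vowel is 'a' or 'u' change the last vowel to 'i'.
So huknep → fahuknep.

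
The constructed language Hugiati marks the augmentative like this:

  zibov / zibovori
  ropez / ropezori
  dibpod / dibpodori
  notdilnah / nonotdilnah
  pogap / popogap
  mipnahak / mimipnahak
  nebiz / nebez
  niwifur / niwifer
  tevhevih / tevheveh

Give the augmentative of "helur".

"helur" has last vowel 'u'. The one such stem in the data (niwifur → niwifer) changes the last vowel to 'e' (as do nebiz, tevhevih), so the same rule applies.
The other patterns: stems whose last vowel is 'e' or 'o' add -ori; stems whose last vowel is 'a' repeat the first consonant+vowel as a prefix.
So helur → heler.

heler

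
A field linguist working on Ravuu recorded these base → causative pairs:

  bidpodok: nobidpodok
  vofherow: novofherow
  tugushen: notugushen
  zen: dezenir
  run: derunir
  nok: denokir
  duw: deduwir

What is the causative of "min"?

tugushen and zen both end in -n yet inflect differently (notugushen, dezenir), so the final letter is not what conditions the rule; the number of vowels is.
"min" has 1 vowel. The stems with 1 vowel (zen → dezenir, run → derunir, nok → denokir) add de- … -ir around the stem.
The other pattern: stems with 3 vowels add the prefix no-.
So min → deminir.

deminir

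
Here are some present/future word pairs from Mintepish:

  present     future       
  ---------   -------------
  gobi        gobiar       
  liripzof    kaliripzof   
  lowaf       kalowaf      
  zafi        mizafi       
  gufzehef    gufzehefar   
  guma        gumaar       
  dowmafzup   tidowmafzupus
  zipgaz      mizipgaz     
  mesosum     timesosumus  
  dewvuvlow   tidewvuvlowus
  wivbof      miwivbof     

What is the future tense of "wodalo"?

miwodalo

liripzof and gufzehef both end in -f yet inflect differently (kaliripzof, gufzehefar), so the final letter is not what conditions the rule; the first letter is.
"wodalo" begins with w-. The one such stem in the data (wivbof → miwivbof) adds the prefix mi-, so the same rule applies.
So wodalo → miwodalo.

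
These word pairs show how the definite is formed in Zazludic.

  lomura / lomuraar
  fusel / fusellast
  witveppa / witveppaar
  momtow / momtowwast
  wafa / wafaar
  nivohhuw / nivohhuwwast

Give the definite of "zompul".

zompullast

wafa and momtow both have 2 vowels yet inflect differently (wafaar, momtowwast), so the number of vowels is not what conditions the rule; the final letter is.
"zompul" ends in -l. The one such stem in the data (fusel → fusellast) doubles the final consonant and adds -ast (as do momtow, nivohhuw), so the same rule applies.
So zompul → zompullast.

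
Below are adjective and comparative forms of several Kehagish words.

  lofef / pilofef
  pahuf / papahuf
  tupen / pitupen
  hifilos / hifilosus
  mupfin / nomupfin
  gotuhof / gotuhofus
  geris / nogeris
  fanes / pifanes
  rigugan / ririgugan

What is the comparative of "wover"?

hifilos and geris both end in -s yet inflect differently (hifilosus, nogeris), so the final letter is not what conditions the rule; the last vowel is.
"wover" has last vowel 'e'. The stems whose last vowel is 'e' (tupen → pitupen, fanes → pifanes, lofef → pilofef) add the prefix pi-.
So wover → piwover.

piwover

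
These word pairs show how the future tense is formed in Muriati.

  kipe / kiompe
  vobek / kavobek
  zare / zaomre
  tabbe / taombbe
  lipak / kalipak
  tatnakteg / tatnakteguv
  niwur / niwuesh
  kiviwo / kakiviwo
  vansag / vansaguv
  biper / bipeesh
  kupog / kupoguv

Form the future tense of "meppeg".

"meppeg" ends in -g. The stems ending in -g (vansag → vansaguv, kupog → kupoguv, tatnakteg → tatnakteguv) add -uv.
So meppeg → meppeguv.

meppeguv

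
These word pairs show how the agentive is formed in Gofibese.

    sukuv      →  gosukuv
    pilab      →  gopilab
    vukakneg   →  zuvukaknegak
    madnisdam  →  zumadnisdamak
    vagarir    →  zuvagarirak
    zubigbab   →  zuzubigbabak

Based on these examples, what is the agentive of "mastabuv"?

pilab and zubigbab both end in -b yet inflect differently (gopilab, zuzubigbabak), so the final letter is not what conditions the rule; the number of vowels is.
"mastabuv" has 3 vowels. The stems with 3 vowels (zubigbab → zuzubigbabak, vagarir → zuvagarirak, vukakneg → zuvukaknegak) add zu- … -ak around the stem.
So mastabuv → zumastabuvak.

zumastabuvak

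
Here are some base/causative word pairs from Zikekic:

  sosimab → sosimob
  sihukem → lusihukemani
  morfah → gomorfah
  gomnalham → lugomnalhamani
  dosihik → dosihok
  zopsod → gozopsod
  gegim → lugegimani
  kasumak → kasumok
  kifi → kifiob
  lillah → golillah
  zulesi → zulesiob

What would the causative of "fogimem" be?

"fogimem" ends in -m. The stems ending in -m (gegim → lugegimani, gomnalham → lugomnalhamani, sihukem → lusihukemani) add lu- … -ani around the stem.
So fogimem → lufogimemani.

lufogimemani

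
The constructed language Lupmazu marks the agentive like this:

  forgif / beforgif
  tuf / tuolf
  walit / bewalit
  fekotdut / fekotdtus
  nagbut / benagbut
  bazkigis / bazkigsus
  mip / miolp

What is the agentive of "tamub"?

betamub

tuf and forgif both end in -f yet inflect differently (tuolf, beforgif), so the final letter is not what conditions the rule; the number of vowels is.
"tamub" has 2 vowels. The stems with 2 vowels (walit → bewalit, nagbut → benagbut, forgif → beforgif) add the prefix be-.
The other patterns: stems with 1 vowel insert -ol- after the first vowel; stems with 3 vowels delete the last vowel and add -us.
So tamub → betamub.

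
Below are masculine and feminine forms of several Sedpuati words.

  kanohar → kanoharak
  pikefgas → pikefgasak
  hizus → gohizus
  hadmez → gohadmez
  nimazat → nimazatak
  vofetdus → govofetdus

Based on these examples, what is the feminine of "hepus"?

pikefgas and vofetdus both end in -s yet inflect differently (pikefgasak, govofetdus), so the final letter is not what conditions the rule; the last vowel is.
"hepus" has last vowel 'u'. The stems whose last vowel is 'u' (vofetdus → govofetdus, hizus → gohizus) add the prefix go-.
So hepus → gohepus.

gohepus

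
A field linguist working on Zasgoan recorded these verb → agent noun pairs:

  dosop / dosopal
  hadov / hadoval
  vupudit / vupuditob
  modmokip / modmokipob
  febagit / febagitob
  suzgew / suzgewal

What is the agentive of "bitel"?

"bitel" has 2 vowels. The stems with 2 vowels (hadov → hadoval, dosop → dosopal, suzgew → suzgewal) add -al.
The other pattern: stems with 3 vowels add -ob.
So bitel → bitelal.

bitelal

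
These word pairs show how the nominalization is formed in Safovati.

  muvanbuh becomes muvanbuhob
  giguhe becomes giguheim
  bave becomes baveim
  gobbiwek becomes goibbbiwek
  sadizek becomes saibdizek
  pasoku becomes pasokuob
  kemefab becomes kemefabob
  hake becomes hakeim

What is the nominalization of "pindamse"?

pindamseim

giguhe and sadizek both have last vowel 'e' yet inflect differently (giguheim, saibdizek), so the last vowel is not what conditions the rule; the final letter is.
"pindamse" ends in -e. The stems ending in -e (giguhe → giguheim, bave → baveim, hake → hakeim) add -im.
The other patterns: stems ending in -k insert -ib- after the first vowel; stems ending in -b, -h or -u add -ob.
So pindamse → pindamseim.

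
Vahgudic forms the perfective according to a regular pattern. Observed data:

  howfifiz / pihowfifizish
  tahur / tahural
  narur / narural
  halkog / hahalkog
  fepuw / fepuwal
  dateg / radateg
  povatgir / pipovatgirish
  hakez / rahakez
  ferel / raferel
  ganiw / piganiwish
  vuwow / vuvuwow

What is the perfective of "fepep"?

dateg and halkog both end in -g yet inflect differently (radateg, hahalkog), so the final letter is not what conditions the rule; the last vowel is.
"fepep" has last vowel 'e'. The stems whose last vowel is 'e' (hakez → rahakez, ferel → raferel, dateg → radateg) add the prefix ra-.
The other patterns: stems whose last vowel is 'u' add -al; stems whose last vowel is 'o' repeat the first consonant+vowel as a prefix; stems whose last vowel is 'i' add pi- … -ish around the stem.
So fepep → rafepep.

rafepep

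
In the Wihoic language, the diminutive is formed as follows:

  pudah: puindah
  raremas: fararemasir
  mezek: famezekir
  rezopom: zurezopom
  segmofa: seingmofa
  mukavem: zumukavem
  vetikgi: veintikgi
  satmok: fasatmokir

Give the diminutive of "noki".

mezek and mukavem both have last vowel 'e' yet inflect differently (famezekir, zumukavem), so the last vowel is not what conditions the rule; the final letter is.
"noki" ends in -i. The one such stem in the data (vetikgi → veintikgi) inserts -in- after the first vowel (as do pudah, segmofa), so the same rule applies.
The other patterns: stems ending in -k or -s add fa- … -ir around the stem; stems ending in -m add the prefix zu-.
So noki → noinki.

noinki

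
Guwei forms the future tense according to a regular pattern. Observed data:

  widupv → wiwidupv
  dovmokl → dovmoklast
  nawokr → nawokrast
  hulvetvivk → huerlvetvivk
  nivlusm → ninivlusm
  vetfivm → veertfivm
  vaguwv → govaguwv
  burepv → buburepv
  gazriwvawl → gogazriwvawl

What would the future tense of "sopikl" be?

sopiklast

dovmokl and gazriwvawl both end in -l yet inflect differently (dovmoklast, gogazriwvawl), so the final letter is not what conditions the rule; the second-to-last letter is.
"sopikl" has second-to-last letter 'k'. The stems whose second-to-last letter is 'k' (dovmokl → dovmoklast, nawokr → nawokrast) add -ast.
The other patterns: stems whose second-to-last letter is 'v' insert -er- after the first vowel; stems whose second-to-last letter is 'w' add the prefix go-; stems whose second-to-last letter is 'p' or 's' repeat the first consonant+vowel as a prefix.
So sopikl → sopiklast.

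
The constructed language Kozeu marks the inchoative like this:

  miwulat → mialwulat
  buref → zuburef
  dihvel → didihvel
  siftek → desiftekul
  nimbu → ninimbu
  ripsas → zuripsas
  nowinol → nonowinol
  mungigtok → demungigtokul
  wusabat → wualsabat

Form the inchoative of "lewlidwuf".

dihvel and buref both have last vowel 'e' yet inflect differently (didihvel, zuburef), so the last vowel is not what conditions the rule; the final letter is.
"lewlidwuf" ends in -f. The one such stem in the data (buref → zuburef) adds the prefix zu-, so the same rule applies.
So lewlidwuf → zulewlidwuf.

zulewlidwuf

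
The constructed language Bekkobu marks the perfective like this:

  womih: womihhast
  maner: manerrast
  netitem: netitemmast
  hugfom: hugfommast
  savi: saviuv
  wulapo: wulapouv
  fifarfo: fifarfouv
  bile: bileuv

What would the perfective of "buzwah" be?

buzwahhast

womih and savi both have last vowel 'i' yet inflect differently (womihhast, saviuv), so the last vowel is not what conditions the rule; whether the stem ends in a vowel or a consonant is.
"buzwah" ends in a consonant. The stems ending in a consonant (womih → womihhast, maner → manerrast, netitem → netitemmast) double the final consonant and add -ast.
The other pattern: stems ending in a vowel add -uv.
So buzwah → buzwahhast.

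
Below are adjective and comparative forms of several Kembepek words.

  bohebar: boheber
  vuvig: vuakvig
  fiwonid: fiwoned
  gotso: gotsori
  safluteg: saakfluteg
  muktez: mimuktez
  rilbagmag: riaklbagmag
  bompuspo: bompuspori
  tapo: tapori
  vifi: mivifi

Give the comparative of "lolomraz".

milolomraz

bohebar and rilbagmag both have last vowel 'a' yet inflect differently (boheber, riaklbagmag), so the last vowel is not what conditions the rule; the final letter is.
"lolomraz" ends in -z. The one such stem in the data (muktez → mimuktez) adds the prefix mi-, so the same rule applies.
The other patterns: stems ending in -d or -r change the last vowel to 'e'; stems ending in -g insert -ak- after the first vowel; stems ending in -o drop the final letter and add -ori.
So lolomraz → milolomraz.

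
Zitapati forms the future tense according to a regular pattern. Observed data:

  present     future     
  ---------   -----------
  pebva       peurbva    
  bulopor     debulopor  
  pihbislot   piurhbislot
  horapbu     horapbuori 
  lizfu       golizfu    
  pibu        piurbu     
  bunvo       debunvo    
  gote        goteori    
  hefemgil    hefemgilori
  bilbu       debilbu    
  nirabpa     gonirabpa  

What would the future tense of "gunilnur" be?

"gunilnur" begins with g-. The one such stem in the data (gote → goteori) adds -ori, so the same rule applies.
So gunilnur → gunilnurori.

gunilnurori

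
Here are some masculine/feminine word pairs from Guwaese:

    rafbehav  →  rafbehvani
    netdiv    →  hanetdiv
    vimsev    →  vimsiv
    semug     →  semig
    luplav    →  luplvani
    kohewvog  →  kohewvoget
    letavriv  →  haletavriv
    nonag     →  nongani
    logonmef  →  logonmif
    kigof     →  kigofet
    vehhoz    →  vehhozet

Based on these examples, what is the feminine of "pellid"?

"pellid" has last vowel 'i'. The stems whose last vowel is 'i' (letavriv → haletavriv, netdiv → hanetdiv) add the prefix ha-.
So pellid → hapellid.

hapellid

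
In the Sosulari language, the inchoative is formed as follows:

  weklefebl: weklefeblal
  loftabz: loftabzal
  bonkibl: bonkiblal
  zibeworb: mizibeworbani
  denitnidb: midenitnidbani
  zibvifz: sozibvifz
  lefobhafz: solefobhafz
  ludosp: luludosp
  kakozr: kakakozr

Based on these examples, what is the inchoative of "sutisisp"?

susutisisp

loftabz and zibvifz both end in -z yet inflect differently (loftabzal, sozibvifz), so the final letter is not what conditions the rule; the second-to-last letter is.
"sutisisp" has second-to-last letter 's'. The one such stem in the data (ludosp → luludosp) repeats the first consonant+vowel as a prefix (as does kakozr), so the same rule applies.
So sutisisp → susutisisp.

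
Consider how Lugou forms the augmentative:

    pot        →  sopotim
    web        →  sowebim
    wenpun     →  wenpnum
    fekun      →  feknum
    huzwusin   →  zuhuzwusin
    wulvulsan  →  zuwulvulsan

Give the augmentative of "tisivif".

"tisivif" has 3 vowels. The stems with 3 vowels (huzwusin → zuhuzwusin, wulvulsan → zuwulvulsan) add the prefix zu-.
The other patterns: stems with 1 vowel add so- … -im around the stem; stems with 2 vowels delete the last vowel and add -um.
So tisivif → zutisivif.

zutisivif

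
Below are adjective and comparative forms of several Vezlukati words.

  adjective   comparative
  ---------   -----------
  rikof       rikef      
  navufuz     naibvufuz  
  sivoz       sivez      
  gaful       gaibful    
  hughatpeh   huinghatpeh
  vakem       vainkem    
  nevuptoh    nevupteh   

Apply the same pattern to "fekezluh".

feibkezluh

"fekezluh" has last vowel 'u'. The stems whose last vowel is 'u' (navufuz → naibvufuz, gaful → gaibful) insert -ib- after the first vowel.
So fekezluh → feibkezluh.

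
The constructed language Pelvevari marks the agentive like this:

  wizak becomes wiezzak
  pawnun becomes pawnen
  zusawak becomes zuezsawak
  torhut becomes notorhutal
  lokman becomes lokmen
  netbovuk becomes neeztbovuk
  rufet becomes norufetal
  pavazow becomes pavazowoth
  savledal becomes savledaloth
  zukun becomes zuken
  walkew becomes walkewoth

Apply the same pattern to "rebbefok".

torhut and pawnun both have last vowel 'u' yet inflect differently (notorhutal, pawnen), so the last vowel is not what conditions the rule; the final letter is.
"rebbefok" ends in -k. The stems ending in -k (netbovuk → neeztbovuk, wizak → wiezzak, zusawak → zuezsawak) insert -ez- after the first vowel.
The other patterns: stems ending in -t add no- … -al around the stem; stems ending in -n change the last vowel to 'e'; stems ending in -l or -w add -oth.
So rebbefok → reezbbefok.

reezbbefok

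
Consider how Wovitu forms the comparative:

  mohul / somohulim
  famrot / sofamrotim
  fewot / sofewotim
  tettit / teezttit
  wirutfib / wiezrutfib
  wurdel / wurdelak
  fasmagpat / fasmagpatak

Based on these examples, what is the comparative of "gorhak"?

gorhakak

famrot and tettit both end in -t yet inflect differently (sofamrotim, teezttit), so the final letter is not what conditions the rule; the last vowel is.
"gorhak" has last vowel 'a'. The one such stem in the data (fasmagpat → fasmagpatak) adds -ak, so the same rule applies.
So gorhak → gorhakak.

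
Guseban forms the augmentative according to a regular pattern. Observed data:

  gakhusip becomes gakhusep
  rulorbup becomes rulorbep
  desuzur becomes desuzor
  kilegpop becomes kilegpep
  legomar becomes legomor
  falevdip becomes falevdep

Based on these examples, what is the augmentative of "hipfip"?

hipfep

"hipfip" ends in -p. The stems ending in -p (gakhusip → gakhusep, rulorbup → rulorbep, falevdip → falevdep) change the last vowel to 'e'.
The other pattern: stems ending in -r change the last vowel to 'o'.
So hipfip → hipfep.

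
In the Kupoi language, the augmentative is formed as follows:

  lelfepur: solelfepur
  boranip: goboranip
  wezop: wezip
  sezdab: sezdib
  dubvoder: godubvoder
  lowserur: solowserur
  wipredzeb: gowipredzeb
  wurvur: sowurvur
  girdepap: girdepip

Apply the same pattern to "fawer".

gofawer

"fawer" has last vowel 'e'. The stems whose last vowel is 'e' (dubvoder → godubvoder, wipredzeb → gowipredzeb) add the prefix go-.
The other patterns: stems whose last vowel is 'a' or 'o' change the last vowel to 'i'; stems whose last vowel is 'u' add the prefix so-.
So fawer → gofawer.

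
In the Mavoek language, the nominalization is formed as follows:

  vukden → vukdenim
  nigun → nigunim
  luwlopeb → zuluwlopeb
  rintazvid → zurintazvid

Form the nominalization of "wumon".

wumonim

"wumon" ends in -n. The stems ending in -n (vukden → vukdenim, nigun → nigunim) add -im.
So wumon → wumonim.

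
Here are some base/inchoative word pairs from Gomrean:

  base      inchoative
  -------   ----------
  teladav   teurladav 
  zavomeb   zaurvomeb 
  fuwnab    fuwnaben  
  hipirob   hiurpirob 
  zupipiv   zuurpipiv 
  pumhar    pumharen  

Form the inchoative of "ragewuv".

fuwnab and zavomeb both end in -b yet inflect differently (fuwnaben, zaurvomeb), so the final letter is not what conditions the rule; the number of vowels is.
"ragewuv" has 3 vowels. The stems with 3 vowels (zupipiv → zuurpipiv, zavomeb → zaurvomeb, teladav → teurladav) insert -ur- after the first vowel.
So ragewuv → raurgewuv.

raurgewuv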